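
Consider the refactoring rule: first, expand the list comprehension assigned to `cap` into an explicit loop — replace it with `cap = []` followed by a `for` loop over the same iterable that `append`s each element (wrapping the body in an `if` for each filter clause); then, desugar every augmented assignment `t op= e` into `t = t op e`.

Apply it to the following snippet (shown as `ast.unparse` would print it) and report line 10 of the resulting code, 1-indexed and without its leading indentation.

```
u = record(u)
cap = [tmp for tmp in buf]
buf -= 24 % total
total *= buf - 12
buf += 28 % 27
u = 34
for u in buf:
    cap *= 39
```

Transformed code:
u = record(u)
cap = []
for tmp in buf:
    cap.append(tmp)
buf = buf - 24 % total
total = total * (buf - 12)
buf = buf + 28 % 27
u = 34
for u in buf:
    cap = cap * 39

cap = cap * 39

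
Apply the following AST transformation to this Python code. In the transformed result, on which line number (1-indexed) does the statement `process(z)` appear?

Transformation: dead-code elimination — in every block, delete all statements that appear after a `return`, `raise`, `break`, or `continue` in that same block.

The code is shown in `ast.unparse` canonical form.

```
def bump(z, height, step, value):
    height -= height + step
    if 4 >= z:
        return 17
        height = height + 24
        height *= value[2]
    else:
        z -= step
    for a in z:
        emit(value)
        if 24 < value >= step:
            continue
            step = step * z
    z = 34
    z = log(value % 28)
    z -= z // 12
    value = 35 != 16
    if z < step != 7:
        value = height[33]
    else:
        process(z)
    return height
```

18

Transformed code:
def bump(z, height, step, value):
    height -= height + step
    if 4 >= z:
        return 17
    else:
        z -= step
    for a in z:
        emit(value)
        if 24 < value >= step:
            continue
    z = 34
    z = log(value % 28)
    z -= z // 12
    value = 35 != 16
    if z < step != 7:
        value = height[33]
    else:
        process(z)
    return height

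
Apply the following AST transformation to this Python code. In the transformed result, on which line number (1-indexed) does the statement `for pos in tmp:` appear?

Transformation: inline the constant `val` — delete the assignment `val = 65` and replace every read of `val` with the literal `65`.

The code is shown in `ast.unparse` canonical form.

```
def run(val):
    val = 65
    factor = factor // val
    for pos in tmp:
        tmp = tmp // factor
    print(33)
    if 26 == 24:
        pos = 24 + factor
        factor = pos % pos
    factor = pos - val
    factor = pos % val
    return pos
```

Transformed code:
def run(val):
    factor = factor // 65
    for pos in tmp:
        tmp = tmp // factor
    print(33)
    if 26 == 24:
        pos = 24 + factor
        factor = pos % pos
    factor = pos - 65
    factor = pos % 65
    return pos

3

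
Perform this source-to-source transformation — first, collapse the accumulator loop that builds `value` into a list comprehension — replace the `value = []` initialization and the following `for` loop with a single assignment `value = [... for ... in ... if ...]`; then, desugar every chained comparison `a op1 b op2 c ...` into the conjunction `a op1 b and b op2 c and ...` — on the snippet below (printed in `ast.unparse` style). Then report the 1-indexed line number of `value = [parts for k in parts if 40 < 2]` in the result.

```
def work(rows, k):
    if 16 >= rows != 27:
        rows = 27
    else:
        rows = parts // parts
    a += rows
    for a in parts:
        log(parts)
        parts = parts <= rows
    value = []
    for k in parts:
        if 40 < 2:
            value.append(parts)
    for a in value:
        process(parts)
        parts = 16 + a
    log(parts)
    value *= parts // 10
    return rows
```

Transformed code:
def work(rows, k):
    if 16 >= rows and rows != 27:
        rows = 27
    else:
        rows = parts // parts
    a += rows
    for a in parts:
        log(parts)
        parts = parts <= rows
    value = [parts for k in parts if 40 < 2]
    for a in value:
        process(parts)
        parts = 16 + a
    log(parts)
    value *= parts // 10
    return rows

10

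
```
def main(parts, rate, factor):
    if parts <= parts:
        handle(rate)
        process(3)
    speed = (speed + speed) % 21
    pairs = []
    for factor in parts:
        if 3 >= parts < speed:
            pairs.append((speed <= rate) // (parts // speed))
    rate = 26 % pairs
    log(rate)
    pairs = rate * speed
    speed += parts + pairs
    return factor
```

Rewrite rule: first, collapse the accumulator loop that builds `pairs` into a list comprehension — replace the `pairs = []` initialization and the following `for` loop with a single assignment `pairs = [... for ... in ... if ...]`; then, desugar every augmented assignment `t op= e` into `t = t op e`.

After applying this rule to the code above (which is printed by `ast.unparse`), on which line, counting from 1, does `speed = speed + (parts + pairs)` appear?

10

Transformed code:
def main(parts, rate, factor):
    if parts <= parts:
        handle(rate)
        process(3)
    speed = (speed + speed) % 21
    pairs = [(speed <= rate) // (parts // speed) for factor in parts if 3 >= parts < speed]
    rate = 26 % pairs
    log(rate)
    pairs = rate * speed
    speed = speed + (parts + pairs)
    return factor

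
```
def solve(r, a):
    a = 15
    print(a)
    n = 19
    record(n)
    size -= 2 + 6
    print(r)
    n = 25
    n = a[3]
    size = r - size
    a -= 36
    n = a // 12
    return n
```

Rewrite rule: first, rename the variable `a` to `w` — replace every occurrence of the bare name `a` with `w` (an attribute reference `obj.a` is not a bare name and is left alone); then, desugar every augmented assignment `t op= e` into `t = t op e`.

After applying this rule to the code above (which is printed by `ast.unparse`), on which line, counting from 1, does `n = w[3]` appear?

9

Transformed code:
def solve(r, w):
    w = 15
    print(w)
    n = 19
    record(n)
    size = size - (2 + 6)
    print(r)
    n = 25
    n = w[3]
    size = r - size
    w = w - 36
    n = w // 12
    return n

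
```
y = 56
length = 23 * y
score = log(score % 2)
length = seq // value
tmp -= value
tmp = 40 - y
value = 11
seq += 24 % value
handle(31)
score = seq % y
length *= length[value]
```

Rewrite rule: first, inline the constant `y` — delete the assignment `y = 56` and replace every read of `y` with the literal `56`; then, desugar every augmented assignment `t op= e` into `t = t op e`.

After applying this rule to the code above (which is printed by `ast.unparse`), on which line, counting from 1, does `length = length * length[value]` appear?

Transformed code:
length = 23 * 56
score = log(score % 2)
length = seq // value
tmp = tmp - value
tmp = 40 - 56
value = 11
seq = seq + 24 % value
handle(31)
score = seq % 56
length = length * length[value]

10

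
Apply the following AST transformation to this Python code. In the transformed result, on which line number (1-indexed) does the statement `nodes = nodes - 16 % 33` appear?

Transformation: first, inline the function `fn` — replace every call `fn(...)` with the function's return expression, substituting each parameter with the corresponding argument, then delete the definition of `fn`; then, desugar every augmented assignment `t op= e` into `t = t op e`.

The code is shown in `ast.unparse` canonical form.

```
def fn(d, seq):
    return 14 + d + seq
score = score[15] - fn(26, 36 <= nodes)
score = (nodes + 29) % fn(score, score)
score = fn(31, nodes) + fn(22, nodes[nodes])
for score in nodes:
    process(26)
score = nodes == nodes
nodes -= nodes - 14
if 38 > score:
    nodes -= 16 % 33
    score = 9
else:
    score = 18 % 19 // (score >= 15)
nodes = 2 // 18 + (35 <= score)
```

9

Transformed code:
score = score[15] - (14 + 26 + (36 <= nodes))
score = (nodes + 29) % (14 + score + score)
score = 14 + 31 + nodes + (14 + 22 + nodes[nodes])
for score in nodes:
    process(26)
score = nodes == nodes
nodes = nodes - (nodes - 14)
if 38 > score:
    nodes = nodes - 16 % 33
    score = 9
else:
    score = 18 % 19 // (score >= 15)
nodes = 2 // 18 + (35 <= score)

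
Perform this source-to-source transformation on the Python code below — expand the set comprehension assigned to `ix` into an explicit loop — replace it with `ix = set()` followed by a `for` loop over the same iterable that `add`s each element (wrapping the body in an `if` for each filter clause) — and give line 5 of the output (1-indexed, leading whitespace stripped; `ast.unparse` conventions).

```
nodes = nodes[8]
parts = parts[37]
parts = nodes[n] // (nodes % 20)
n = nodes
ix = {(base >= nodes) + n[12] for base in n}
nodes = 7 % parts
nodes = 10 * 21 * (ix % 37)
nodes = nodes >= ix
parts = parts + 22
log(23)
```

ix = set()

Transformed code:
nodes = nodes[8]
parts = parts[37]
parts = nodes[n] // (nodes % 20)
n = nodes
ix = set()
for base in n:
    ix.add((base >= nodes) + n[12])
nodes = 7 % parts
nodes = 10 * 21 * (ix % 37)
nodes = nodes >= ix
parts = parts + 22
log(23)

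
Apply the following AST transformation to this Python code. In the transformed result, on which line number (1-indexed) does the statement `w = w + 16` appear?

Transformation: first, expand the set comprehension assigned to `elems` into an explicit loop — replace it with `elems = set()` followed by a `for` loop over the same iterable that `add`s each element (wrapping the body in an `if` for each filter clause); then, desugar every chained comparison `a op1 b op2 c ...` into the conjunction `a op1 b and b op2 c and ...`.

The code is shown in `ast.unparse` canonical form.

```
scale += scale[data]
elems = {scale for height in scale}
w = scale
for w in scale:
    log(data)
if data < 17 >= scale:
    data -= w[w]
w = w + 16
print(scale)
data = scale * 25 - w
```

10

Transformed code:
scale += scale[data]
elems = set()
for height in scale:
    elems.add(scale)
w = scale
for w in scale:
    log(data)
if data < 17 and 17 >= scale:
    data -= w[w]
w = w + 16
print(scale)
data = scale * 25 - w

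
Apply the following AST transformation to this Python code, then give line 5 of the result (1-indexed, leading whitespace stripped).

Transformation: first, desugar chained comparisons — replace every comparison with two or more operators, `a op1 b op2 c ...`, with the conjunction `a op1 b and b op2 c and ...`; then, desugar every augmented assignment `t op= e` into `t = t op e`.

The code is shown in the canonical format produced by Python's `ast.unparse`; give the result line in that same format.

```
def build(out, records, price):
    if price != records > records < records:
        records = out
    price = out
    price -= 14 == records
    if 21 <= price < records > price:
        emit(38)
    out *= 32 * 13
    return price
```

Transformed code:
def build(out, records, price):
    if price != records and records > records and (records < records):
        records = out
    price = out
    price = price - (14 == records)
    if 21 <= price and price < records and (records > price):
        emit(38)
    out = out * (32 * 13)
    return price

price = price - (14 == records)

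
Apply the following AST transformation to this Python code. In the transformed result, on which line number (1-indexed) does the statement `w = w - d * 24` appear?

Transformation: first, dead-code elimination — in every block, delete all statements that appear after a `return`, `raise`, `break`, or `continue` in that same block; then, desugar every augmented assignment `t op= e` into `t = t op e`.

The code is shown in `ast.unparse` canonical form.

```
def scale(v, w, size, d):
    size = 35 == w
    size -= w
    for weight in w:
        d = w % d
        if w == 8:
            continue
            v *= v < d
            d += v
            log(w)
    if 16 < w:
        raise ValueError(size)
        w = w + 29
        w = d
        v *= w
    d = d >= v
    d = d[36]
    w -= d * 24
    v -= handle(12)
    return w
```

12

Transformed code:
def scale(v, w, size, d):
    size = 35 == w
    size = size - w
    for weight in w:
        d = w % d
        if w == 8:
            continue
    if 16 < w:
        raise ValueError(size)
    d = d >= v
    d = d[36]
    w = w - d * 24
    v = v - handle(12)
    return w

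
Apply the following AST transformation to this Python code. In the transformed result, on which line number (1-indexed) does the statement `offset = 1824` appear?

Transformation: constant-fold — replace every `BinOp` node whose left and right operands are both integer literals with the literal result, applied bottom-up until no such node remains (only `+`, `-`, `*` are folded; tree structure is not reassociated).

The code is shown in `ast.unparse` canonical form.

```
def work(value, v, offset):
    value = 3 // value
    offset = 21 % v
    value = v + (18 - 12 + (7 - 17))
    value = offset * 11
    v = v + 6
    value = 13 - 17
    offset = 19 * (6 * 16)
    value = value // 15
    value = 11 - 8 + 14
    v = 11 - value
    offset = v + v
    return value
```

Transformed code:
def work(value, v, offset):
    value = 3 // value
    offset = 21 % v
    value = v + -4
    value = offset * 11
    v = v + 6
    value = -4
    offset = 1824
    value = value // 15
    value = 17
    v = 11 - value
    offset = v + v
    return value

8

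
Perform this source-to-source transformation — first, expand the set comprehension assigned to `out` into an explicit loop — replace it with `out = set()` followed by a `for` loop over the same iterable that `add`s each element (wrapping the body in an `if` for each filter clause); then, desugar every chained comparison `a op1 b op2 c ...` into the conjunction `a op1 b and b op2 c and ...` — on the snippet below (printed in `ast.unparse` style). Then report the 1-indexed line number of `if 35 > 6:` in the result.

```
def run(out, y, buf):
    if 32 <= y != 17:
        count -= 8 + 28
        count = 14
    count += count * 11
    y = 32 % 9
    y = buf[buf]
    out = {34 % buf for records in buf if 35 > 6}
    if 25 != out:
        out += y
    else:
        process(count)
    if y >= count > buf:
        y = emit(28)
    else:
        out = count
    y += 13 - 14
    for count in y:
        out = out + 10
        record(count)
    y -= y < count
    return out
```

10

Transformed code:
def run(out, y, buf):
    if 32 <= y and y != 17:
        count -= 8 + 28
        count = 14
    count += count * 11
    y = 32 % 9
    y = buf[buf]
    out = set()
    for records in buf:
        if 35 > 6:
            out.add(34 % buf)
    if 25 != out:
        out += y
    else:
        process(count)
    if y >= count and count > buf:
        y = emit(28)
    else:
        out = count
    y += 13 - 14
    for count in y:
        out = out + 10
        record(count)
    y -= y < count
    return out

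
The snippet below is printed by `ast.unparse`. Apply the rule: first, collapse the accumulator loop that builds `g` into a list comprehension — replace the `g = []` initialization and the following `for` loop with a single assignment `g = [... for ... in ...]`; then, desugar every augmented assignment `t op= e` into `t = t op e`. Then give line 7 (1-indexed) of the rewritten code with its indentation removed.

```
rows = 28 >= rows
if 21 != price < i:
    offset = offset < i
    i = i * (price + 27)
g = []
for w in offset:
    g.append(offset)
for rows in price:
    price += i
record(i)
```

price = price + i

Transformed code:
rows = 28 >= rows
if 21 != price < i:
    offset = offset < i
    i = i * (price + 27)
g = [offset for w in offset]
for rows in price:
    price = price + i
record(i)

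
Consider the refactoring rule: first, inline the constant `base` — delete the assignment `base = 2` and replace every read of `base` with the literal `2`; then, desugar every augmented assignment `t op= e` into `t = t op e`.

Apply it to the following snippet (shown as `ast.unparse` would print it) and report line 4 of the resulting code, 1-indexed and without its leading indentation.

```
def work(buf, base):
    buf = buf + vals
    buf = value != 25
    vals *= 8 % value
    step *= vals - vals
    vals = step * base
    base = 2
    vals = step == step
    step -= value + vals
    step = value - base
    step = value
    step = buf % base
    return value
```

Transformed code:
def work(buf, base):
    buf = buf + vals
    buf = value != 25
    vals = vals * (8 % value)
    step = step * (vals - vals)
    vals = step * 2
    vals = step == step
    step = step - (value + vals)
    step = value - 2
    step = value
    step = buf % 2
    return value

vals = vals * (8 % value)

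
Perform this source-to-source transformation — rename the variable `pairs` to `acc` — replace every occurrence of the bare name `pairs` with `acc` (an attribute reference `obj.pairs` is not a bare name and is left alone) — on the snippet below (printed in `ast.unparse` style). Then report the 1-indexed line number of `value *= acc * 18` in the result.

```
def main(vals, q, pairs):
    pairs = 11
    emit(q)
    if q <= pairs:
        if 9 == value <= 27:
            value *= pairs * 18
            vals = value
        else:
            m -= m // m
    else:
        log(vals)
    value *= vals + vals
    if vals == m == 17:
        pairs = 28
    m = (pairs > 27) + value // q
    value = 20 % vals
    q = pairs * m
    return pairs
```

6

Transformed code:
def main(vals, q, acc):
    acc = 11
    emit(q)
    if q <= acc:
        if 9 == value <= 27:
            value *= acc * 18
            vals = value
        else:
            m -= m // m
    else:
        log(vals)
    value *= vals + vals
    if vals == m == 17:
        acc = 28
    m = (acc > 27) + value // q
    value = 20 % vals
    q = acc * m
    return acc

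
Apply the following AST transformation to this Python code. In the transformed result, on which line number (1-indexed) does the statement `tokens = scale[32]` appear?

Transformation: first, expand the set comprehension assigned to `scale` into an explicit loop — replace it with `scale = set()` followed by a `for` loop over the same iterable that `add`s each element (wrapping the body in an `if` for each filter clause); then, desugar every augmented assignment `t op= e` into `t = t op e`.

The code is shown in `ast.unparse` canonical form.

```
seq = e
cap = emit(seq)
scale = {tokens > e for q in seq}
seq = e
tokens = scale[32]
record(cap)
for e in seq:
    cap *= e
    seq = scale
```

Transformed code:
seq = e
cap = emit(seq)
scale = set()
for q in seq:
    scale.add(tokens > e)
seq = e
tokens = scale[32]
record(cap)
for e in seq:
    cap = cap * e
    seq = scale

7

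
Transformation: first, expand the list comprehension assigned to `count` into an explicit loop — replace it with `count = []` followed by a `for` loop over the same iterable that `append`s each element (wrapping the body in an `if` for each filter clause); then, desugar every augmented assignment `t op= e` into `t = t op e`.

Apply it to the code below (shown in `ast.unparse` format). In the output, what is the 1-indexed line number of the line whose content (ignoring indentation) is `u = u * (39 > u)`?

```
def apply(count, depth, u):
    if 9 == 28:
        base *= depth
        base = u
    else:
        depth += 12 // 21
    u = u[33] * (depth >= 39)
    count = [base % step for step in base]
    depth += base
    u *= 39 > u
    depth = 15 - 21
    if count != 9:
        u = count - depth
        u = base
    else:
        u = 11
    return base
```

12

Transformed code:
def apply(count, depth, u):
    if 9 == 28:
        base = base * depth
        base = u
    else:
        depth = depth + 12 // 21
    u = u[33] * (depth >= 39)
    count = []
    for step in base:
        count.append(base % step)
    depth = depth + base
    u = u * (39 > u)
    depth = 15 - 21
    if count != 9:
        u = count - depth
        u = base
    else:
        u = 11
    return base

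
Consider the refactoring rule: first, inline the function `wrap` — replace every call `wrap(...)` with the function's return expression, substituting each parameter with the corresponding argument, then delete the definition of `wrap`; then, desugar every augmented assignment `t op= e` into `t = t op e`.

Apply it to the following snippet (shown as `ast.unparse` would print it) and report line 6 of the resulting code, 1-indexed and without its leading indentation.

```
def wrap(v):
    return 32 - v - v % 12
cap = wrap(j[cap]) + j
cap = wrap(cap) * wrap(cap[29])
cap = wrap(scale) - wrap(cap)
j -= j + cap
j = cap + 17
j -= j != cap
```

Transformed code:
cap = 32 - j[cap] - j[cap] % 12 + j
cap = (32 - cap - cap % 12) * (32 - cap[29] - cap[29] % 12)
cap = 32 - scale - scale % 12 - (32 - cap - cap % 12)
j = j - (j + cap)
j = cap + 17
j = j - (j != cap)

j = j - (j != cap)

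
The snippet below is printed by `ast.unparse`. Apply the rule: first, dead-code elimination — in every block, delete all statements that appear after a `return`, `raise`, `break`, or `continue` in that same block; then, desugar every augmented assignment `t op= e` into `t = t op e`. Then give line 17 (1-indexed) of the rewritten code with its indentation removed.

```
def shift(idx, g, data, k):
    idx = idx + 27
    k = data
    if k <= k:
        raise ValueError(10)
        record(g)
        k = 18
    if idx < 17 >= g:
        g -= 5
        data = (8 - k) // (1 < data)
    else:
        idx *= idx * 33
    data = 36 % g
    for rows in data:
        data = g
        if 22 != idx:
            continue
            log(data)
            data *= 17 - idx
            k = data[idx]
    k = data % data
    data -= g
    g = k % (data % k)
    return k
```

Transformed code:
def shift(idx, g, data, k):
    idx = idx + 27
    k = data
    if k <= k:
        raise ValueError(10)
    if idx < 17 >= g:
        g = g - 5
        data = (8 - k) // (1 < data)
    else:
        idx = idx * (idx * 33)
    data = 36 % g
    for rows in data:
        data = g
        if 22 != idx:
            continue
    k = data % data
    data = data - g
    g = k % (data % k)
    return k

data = data - g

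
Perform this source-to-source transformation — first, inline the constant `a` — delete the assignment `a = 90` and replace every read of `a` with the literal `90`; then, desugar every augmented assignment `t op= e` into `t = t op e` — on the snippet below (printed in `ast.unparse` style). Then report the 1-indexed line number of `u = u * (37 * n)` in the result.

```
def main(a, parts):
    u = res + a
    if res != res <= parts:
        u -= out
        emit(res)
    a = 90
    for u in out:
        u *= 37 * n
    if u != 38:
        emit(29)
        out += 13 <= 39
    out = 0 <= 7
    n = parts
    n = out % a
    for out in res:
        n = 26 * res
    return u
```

7

Transformed code:
def main(a, parts):
    u = res + 90
    if res != res <= parts:
        u = u - out
        emit(res)
    for u in out:
        u = u * (37 * n)
    if u != 38:
        emit(29)
        out = out + (13 <= 39)
    out = 0 <= 7
    n = parts
    n = out % 90
    for out in res:
        n = 26 * res
    return u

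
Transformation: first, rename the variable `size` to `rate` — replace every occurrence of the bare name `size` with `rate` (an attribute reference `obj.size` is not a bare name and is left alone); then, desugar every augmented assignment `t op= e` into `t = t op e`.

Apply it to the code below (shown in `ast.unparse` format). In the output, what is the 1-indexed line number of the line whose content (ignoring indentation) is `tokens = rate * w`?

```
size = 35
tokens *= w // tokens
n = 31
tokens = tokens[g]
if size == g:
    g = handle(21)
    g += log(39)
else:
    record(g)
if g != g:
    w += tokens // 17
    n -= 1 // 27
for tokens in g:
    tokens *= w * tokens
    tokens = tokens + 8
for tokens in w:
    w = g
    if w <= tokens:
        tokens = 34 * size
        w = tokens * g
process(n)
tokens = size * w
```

22

Transformed code:
rate = 35
tokens = tokens * (w // tokens)
n = 31
tokens = tokens[g]
if rate == g:
    g = handle(21)
    g = g + log(39)
else:
    record(g)
if g != g:
    w = w + tokens // 17
    n = n - 1 // 27
for tokens in g:
    tokens = tokens * (w * tokens)
    tokens = tokens + 8
for tokens in w:
    w = g
    if w <= tokens:
        tokens = 34 * rate
        w = tokens * g
process(n)
tokens = rate * w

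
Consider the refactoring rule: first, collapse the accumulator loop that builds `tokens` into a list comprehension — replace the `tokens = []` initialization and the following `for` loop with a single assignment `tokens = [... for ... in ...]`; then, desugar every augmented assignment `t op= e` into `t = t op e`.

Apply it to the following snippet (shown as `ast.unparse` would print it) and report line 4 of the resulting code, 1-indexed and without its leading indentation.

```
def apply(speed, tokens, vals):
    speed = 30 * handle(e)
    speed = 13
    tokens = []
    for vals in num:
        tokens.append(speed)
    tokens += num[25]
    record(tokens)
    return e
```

Transformed code:
def apply(speed, tokens, vals):
    speed = 30 * handle(e)
    speed = 13
    tokens = [speed for vals in num]
    tokens = tokens + num[25]
    record(tokens)
    return e

tokens = [speed for vals in num]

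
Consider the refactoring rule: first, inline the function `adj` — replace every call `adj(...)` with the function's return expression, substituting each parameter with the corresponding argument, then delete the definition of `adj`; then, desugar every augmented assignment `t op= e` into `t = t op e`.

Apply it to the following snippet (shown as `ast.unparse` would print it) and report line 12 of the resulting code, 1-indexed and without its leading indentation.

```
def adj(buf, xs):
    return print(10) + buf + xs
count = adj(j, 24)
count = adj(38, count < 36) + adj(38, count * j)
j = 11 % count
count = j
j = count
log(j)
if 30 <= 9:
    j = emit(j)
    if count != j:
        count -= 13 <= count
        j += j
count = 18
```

Transformed code:
count = print(10) + j + 24
count = print(10) + 38 + (count < 36) + (print(10) + 38 + count * j)
j = 11 % count
count = j
j = count
log(j)
if 30 <= 9:
    j = emit(j)
    if count != j:
        count = count - (13 <= count)
        j = j + j
count = 18

count = 18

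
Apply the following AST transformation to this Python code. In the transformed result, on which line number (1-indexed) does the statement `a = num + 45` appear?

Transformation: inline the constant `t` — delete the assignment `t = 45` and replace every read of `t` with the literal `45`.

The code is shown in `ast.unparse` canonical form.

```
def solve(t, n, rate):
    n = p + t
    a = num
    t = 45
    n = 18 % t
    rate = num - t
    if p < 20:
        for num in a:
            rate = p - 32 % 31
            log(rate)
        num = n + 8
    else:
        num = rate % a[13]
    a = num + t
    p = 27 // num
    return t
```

Transformed code:
def solve(t, n, rate):
    n = p + 45
    a = num
    n = 18 % 45
    rate = num - 45
    if p < 20:
        for num in a:
            rate = p - 32 % 31
            log(rate)
        num = n + 8
    else:
        num = rate % a[13]
    a = num + 45
    p = 27 // num
    return 45

13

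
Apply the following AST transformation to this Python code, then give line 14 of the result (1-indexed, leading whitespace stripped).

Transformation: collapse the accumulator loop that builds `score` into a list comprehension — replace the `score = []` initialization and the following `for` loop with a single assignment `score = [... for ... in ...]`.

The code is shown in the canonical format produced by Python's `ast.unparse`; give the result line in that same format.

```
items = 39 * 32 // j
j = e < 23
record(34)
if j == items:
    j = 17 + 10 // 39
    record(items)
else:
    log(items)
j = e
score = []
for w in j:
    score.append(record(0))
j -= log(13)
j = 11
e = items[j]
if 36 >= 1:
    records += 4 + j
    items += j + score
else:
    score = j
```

if 36 >= 1:

Transformed code:
items = 39 * 32 // j
j = e < 23
record(34)
if j == items:
    j = 17 + 10 // 39
    record(items)
else:
    log(items)
j = e
score = [record(0) for w in j]
j -= log(13)
j = 11
e = items[j]
if 36 >= 1:
    records += 4 + j
    items += j + score
else:
    score = j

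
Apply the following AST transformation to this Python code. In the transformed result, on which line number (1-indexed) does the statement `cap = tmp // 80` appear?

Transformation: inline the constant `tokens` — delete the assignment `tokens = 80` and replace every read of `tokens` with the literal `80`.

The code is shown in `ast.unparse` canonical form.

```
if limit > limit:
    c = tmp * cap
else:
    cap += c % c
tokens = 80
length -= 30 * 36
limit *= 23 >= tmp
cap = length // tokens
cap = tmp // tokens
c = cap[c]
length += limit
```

8

Transformed code:
if limit > limit:
    c = tmp * cap
else:
    cap += c % c
length -= 30 * 36
limit *= 23 >= tmp
cap = length // 80
cap = tmp // 80
c = cap[c]
length += limit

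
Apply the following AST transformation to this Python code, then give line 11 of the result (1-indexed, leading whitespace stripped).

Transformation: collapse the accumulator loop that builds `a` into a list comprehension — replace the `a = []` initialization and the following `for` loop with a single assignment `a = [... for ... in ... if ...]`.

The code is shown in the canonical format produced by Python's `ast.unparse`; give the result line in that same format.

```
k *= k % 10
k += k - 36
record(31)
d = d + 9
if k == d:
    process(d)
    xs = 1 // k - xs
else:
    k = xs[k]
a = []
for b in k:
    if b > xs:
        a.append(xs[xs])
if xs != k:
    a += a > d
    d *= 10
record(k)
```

if xs != k:

Transformed code:
k *= k % 10
k += k - 36
record(31)
d = d + 9
if k == d:
    process(d)
    xs = 1 // k - xs
else:
    k = xs[k]
a = [xs[xs] for b in k if b > xs]
if xs != k:
    a += a > d
    d *= 10
record(k)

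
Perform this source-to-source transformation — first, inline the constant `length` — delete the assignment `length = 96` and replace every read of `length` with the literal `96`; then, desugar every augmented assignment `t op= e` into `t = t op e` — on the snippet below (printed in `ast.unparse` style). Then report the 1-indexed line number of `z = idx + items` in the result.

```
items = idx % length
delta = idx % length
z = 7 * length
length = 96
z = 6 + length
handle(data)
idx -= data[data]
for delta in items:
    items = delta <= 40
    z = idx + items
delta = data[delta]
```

9

Transformed code:
items = idx % 96
delta = idx % 96
z = 7 * 96
z = 6 + 96
handle(data)
idx = idx - data[data]
for delta in items:
    items = delta <= 40
    z = idx + items
delta = data[delta]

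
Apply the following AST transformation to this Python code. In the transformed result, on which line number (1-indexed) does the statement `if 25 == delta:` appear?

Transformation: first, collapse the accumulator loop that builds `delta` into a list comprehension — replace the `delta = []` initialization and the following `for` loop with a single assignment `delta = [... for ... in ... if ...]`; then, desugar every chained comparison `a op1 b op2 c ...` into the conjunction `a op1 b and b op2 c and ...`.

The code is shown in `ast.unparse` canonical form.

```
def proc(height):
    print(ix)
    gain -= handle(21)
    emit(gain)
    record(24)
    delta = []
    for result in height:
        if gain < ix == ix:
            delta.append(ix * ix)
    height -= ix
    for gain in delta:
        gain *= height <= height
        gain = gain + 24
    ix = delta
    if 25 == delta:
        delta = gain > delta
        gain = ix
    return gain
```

12

Transformed code:
def proc(height):
    print(ix)
    gain -= handle(21)
    emit(gain)
    record(24)
    delta = [ix * ix for result in height if gain < ix and ix == ix]
    height -= ix
    for gain in delta:
        gain *= height <= height
        gain = gain + 24
    ix = delta
    if 25 == delta:
        delta = gain > delta
        gain = ix
    return gain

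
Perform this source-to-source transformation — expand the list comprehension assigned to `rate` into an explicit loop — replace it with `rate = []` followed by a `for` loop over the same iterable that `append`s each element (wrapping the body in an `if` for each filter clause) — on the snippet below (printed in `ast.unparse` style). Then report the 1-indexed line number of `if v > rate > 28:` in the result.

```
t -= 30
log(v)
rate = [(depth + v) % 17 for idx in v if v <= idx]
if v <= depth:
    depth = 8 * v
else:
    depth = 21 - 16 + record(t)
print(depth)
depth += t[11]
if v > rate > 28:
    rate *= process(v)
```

13

Transformed code:
t -= 30
log(v)
rate = []
for idx in v:
    if v <= idx:
        rate.append((depth + v) % 17)
if v <= depth:
    depth = 8 * v
else:
    depth = 21 - 16 + record(t)
print(depth)
depth += t[11]
if v > rate > 28:
    rate *= process(v)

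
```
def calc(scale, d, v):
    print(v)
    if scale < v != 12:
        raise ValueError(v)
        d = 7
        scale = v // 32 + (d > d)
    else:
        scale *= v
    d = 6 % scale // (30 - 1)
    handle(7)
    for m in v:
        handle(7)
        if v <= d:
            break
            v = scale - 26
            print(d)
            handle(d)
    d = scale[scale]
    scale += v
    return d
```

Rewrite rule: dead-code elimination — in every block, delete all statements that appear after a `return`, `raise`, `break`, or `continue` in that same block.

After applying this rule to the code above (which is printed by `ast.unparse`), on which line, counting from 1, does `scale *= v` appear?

6

Transformed code:
def calc(scale, d, v):
    print(v)
    if scale < v != 12:
        raise ValueError(v)
    else:
        scale *= v
    d = 6 % scale // (30 - 1)
    handle(7)
    for m in v:
        handle(7)
        if v <= d:
            break
    d = scale[scale]
    scale += v
    return d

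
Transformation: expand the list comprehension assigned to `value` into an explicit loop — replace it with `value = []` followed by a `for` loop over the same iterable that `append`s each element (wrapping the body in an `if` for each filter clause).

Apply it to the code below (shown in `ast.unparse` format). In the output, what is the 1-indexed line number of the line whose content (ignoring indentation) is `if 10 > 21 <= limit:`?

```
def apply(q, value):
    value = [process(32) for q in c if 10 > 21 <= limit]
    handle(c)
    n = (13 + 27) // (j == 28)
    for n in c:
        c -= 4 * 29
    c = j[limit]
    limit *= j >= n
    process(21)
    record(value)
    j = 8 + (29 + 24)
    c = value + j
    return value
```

Transformed code:
def apply(q, value):
    value = []
    for q in c:
        if 10 > 21 <= limit:
            value.append(process(32))
    handle(c)
    n = (13 + 27) // (j == 28)
    for n in c:
        c -= 4 * 29
    c = j[limit]
    limit *= j >= n
    process(21)
    record(value)
    j = 8 + (29 + 24)
    c = value + j
    return value

4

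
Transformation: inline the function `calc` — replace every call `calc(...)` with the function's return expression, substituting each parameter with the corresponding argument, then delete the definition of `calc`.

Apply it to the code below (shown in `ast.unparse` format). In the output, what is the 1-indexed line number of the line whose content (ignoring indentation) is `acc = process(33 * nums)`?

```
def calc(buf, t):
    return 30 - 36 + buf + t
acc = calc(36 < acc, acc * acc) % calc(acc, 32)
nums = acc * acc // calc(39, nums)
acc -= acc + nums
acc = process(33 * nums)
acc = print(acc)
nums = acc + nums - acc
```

4

Transformed code:
acc = (30 - 36 + (36 < acc) + acc * acc) % (30 - 36 + acc + 32)
nums = acc * acc // (30 - 36 + 39 + nums)
acc -= acc + nums
acc = process(33 * nums)
acc = print(acc)
nums = acc + nums - acc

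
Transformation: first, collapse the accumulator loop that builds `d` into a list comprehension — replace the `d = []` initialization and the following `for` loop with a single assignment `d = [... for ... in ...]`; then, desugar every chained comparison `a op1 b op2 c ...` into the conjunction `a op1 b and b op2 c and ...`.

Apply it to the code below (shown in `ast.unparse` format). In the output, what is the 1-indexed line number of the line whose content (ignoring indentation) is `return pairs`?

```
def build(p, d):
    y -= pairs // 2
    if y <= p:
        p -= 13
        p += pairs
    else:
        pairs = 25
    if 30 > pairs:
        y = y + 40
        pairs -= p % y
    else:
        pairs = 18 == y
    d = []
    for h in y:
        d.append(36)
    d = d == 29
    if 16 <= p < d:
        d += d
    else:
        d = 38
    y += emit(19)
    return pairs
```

20

Transformed code:
def build(p, d):
    y -= pairs // 2
    if y <= p:
        p -= 13
        p += pairs
    else:
        pairs = 25
    if 30 > pairs:
        y = y + 40
        pairs -= p % y
    else:
        pairs = 18 == y
    d = [36 for h in y]
    d = d == 29
    if 16 <= p and p < d:
        d += d
    else:
        d = 38
    y += emit(19)
    return pairs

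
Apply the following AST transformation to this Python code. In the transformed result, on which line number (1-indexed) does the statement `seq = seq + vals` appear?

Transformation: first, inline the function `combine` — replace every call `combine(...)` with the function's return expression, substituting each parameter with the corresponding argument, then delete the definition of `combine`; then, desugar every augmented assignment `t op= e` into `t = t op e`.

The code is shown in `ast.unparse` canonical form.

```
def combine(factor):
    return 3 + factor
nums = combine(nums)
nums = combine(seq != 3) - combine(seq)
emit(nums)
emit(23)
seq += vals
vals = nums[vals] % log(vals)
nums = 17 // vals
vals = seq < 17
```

5

Transformed code:
nums = 3 + nums
nums = 3 + (seq != 3) - (3 + seq)
emit(nums)
emit(23)
seq = seq + vals
vals = nums[vals] % log(vals)
nums = 17 // vals
vals = seq < 17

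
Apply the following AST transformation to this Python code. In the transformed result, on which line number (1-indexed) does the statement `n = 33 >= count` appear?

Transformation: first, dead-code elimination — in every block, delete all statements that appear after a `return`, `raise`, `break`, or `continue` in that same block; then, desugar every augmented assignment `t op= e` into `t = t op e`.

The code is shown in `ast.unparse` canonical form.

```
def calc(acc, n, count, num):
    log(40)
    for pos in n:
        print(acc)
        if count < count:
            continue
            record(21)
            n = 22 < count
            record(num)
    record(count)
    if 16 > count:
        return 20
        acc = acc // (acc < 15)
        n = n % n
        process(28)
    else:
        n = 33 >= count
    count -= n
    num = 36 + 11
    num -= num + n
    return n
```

Transformed code:
def calc(acc, n, count, num):
    log(40)
    for pos in n:
        print(acc)
        if count < count:
            continue
    record(count)
    if 16 > count:
        return 20
    else:
        n = 33 >= count
    count = count - n
    num = 36 + 11
    num = num - (num + n)
    return n

11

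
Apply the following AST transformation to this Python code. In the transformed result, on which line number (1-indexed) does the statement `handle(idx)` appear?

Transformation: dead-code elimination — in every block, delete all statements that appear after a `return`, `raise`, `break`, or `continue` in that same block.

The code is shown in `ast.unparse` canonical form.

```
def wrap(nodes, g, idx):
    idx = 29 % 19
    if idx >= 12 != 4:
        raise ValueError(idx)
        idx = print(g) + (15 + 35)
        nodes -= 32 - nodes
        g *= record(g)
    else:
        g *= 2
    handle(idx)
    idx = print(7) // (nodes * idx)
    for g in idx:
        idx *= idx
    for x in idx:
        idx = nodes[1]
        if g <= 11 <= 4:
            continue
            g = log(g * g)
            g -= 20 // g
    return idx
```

Transformed code:
def wrap(nodes, g, idx):
    idx = 29 % 19
    if idx >= 12 != 4:
        raise ValueError(idx)
    else:
        g *= 2
    handle(idx)
    idx = print(7) // (nodes * idx)
    for g in idx:
        idx *= idx
    for x in idx:
        idx = nodes[1]
        if g <= 11 <= 4:
            continue
    return idx

7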